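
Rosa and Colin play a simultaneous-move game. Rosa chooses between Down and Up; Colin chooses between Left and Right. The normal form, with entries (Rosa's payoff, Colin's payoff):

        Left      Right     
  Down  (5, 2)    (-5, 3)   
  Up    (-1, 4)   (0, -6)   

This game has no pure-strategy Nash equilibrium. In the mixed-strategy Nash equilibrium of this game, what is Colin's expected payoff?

In a mixed equilibrium Colin is indifferent between Left and Right; this condition fixes p.
  Colin's expected payoff from Left: p·2 + (1−p)·4 = -2p + 4
  Colin's expected payoff from Right: p·3 + (1−p)·(-6) = 9p - 6
  -2p + 4 = 9p - 6  ⇒  -11p = -10  ⇒  p = 10/11.
At equilibrium Colin is indifferent across columns, so Colin's payoff equals the payoff from Left: (10/11)·2 + (1/11)·4 = 24/11.

24/11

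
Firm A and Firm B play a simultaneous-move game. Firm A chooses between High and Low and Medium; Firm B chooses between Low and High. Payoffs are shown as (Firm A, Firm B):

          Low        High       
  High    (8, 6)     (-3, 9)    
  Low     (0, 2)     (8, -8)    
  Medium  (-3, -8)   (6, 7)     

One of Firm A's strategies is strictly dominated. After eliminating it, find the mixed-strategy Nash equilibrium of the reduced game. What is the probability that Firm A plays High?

p = 10/13

Firm A's strategy Medium is strictly dominated by Low: 0 > -3 and 8 > 6. Eliminate Medium.
Set Firm B's expected payoff from Low equal to that from High:
  Firm B's payoff to Low: p·6 + (1−p)·2 = 4p + 2
  Firm B's payoff to High: p·9 + (1−p)·(-8) = 17p - 8
  4p + 2 = 17p - 8  ⇒  -13p = -10  ⇒  p = 10/13.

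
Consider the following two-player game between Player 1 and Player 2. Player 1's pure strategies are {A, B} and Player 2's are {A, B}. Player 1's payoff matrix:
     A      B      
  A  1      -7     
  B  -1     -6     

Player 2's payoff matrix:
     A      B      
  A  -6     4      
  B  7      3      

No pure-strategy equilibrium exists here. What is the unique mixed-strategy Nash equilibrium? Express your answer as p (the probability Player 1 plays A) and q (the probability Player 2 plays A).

In a mixed equilibrium Player 2 is indifferent between A and B; this condition fixes p.
  Player 2's payoff to A: p·(-6) + (1−p)·7 = -13p + 7
  Player 2's payoff to B: p·4 + (1−p)·3 = p + 3
  -13p + 7 = p + 3  ⇒  -14p = -4  ⇒  p = 2/7.
For Player 1 to be willing to mix, Player 1 must be indifferent between A and B, which pins down Player 2's mix.
  Player 1's expected payoff from A: q·1 + (1−q)·(-7) = 8q - 7
  Player 1's expected payoff from B: q·(-1) + (1−q)·(-6) = 5q - 6
  8q - 7 = 5q - 6  ⇒  3q = 1  ⇒  q = 1/3.

p = 2/7, q = 1/3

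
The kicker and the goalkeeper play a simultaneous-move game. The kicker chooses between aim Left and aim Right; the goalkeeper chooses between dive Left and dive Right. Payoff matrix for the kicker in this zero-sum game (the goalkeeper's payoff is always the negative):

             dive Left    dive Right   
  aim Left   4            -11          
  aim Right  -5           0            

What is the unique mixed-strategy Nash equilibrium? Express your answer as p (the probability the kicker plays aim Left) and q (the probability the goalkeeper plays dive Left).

p = 1/4, q = 11/20

For the goalkeeper to be willing to mix, the goalkeeper must be indifferent between dive Left and dive Right, which pins down the kicker's mix.
  the goalkeeper's payoff from dive Left: p·(-4) + (1−p)·5 = -9p + 5
  the goalkeeper's payoff from dive Right: p·11 + (1−p)·0 = 11p
  -9p + 5 = 11p  ⇒  -20p = -5  ⇒  p = 1/4.
The kicker's indifference between aim Left and aim Right determines the goalkeeper's mixing probability q:
  the kicker's payoff from aim Left: q·4 + (1−q)·(-11) = 15q - 11
  the kicker's payoff from aim Right: q·(-5) + (1−q)·0 = -5q
  15q - 11 = -5q  ⇒  20q = 11  ⇒  q = 11/20.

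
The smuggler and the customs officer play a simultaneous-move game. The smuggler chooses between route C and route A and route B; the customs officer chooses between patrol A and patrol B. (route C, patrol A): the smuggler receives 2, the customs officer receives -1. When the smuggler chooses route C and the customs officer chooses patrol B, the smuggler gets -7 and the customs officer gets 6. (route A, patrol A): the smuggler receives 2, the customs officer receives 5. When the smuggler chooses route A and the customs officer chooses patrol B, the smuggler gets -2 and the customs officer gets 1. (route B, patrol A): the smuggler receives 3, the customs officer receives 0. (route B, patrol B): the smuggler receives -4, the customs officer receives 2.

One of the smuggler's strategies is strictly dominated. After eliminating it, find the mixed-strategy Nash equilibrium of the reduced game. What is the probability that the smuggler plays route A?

The smuggler's strategy route C is strictly dominated by route B: 3 > 2 and -4 > -7. Eliminate route C.
In a mixed equilibrium the customs officer is indifferent between patrol A and patrol B; this condition fixes p.
  the customs officer's expected payoff from patrol A: p·5 + (1−p)·0 = 5p
  the customs officer's expected payoff from patrol B: p·1 + (1−p)·2 = -p + 2
  5p = -p + 2  ⇒  6p = 2  ⇒  p = 1/3.

p = 1/3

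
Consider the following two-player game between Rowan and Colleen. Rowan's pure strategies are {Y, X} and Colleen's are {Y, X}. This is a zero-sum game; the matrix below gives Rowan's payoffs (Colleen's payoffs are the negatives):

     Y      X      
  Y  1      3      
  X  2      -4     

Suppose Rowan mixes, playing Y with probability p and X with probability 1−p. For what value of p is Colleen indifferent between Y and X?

In a mixed equilibrium Colleen is indifferent between Y and X; this condition fixes p.
  Colleen's payoff to Y: p·(-1) + (1−p)·(-2) = p - 2
  Colleen's payoff to X: p·(-3) + (1−p)·4 = -7p + 4
  p - 2 = -7p + 4  ⇒  8p = 6  ⇒  p = 3/4.

p = 3/4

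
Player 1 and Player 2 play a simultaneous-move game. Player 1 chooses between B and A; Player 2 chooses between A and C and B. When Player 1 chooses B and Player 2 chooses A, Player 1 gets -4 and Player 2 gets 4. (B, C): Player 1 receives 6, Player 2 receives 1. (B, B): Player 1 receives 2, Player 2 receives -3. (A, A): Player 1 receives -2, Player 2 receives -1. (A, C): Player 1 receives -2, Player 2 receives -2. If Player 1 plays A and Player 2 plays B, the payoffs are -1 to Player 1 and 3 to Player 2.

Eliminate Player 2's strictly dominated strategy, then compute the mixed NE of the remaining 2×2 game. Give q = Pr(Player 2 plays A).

q = 3/5

Player 2's strategy C is strictly dominated by A: 4 > 1 and -1 > -2. Eliminate C.
Set Player 1's expected payoff from B equal to that from A:
  Player 1's payoff from B: q·(-4) + (1−q)·2 = -6q + 2
  Player 1's payoff from A: q·(-2) + (1−q)·(-1) = -q - 1
  -6q + 2 = -q - 1  ⇒  -5q = -3  ⇒  q = 3/5.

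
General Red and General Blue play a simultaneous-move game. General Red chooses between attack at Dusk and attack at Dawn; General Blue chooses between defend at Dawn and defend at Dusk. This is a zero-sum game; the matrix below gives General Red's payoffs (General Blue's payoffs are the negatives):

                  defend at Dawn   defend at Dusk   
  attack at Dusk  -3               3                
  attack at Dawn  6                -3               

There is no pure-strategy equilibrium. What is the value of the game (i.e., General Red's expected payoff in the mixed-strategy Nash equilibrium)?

v = 3/5

In a mixed equilibrium General Red is indifferent between attack at Dusk and attack at Dawn; this condition fixes q.
  General Red's payoff from attack at Dusk: q·(-3) + (1−q)·3 = -6q + 3
  General Red's payoff from attack at Dawn: q·6 + (1−q)·(-3) = 9q - 3
  -6q + 3 = 9q - 3  ⇒  -15q = -6  ⇒  q = 2/5.
The value is General Red's expected payoff against this mix (using attack at Dusk): (2/5)·(-3) + (3/5)·3 = 3/5.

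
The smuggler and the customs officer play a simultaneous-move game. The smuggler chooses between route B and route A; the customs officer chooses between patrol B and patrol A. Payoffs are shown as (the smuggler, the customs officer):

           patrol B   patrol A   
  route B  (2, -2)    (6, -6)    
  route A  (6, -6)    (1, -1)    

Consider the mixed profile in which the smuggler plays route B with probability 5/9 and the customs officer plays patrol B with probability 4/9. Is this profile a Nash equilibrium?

Given the customs officer's mix q = 4/9, the smuggler's payoff from route B is 38/9 but from route A is 29/9. The smuggler strictly prefers route B, so the smuggler would not mix.
So the proposed profile is not a Nash equilibrium.

No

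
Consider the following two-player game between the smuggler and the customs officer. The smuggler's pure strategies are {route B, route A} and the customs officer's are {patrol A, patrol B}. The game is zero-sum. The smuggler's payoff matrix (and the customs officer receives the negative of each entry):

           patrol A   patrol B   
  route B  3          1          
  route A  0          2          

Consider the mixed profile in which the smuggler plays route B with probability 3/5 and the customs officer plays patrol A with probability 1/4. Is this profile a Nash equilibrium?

No

Given the smuggler's mix p = 3/5, the customs officer's payoff from patrol A is -9/5 but from patrol B is -7/5. The customs officer strictly prefers patrol B, so the customs officer would not mix.
So the proposed profile is not a Nash equilibrium.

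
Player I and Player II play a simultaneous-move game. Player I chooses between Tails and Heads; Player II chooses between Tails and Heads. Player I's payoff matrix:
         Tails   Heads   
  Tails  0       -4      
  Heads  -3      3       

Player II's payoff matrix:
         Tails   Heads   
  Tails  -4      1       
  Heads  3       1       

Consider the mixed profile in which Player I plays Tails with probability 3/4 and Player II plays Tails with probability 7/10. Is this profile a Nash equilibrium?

Given Player I's mix p = 3/4, Player II's payoff from Tails is -9/4 but from Heads is 1. Player II strictly prefers Heads, so Player II would not mix.
So the proposed profile is not a Nash equilibrium.

No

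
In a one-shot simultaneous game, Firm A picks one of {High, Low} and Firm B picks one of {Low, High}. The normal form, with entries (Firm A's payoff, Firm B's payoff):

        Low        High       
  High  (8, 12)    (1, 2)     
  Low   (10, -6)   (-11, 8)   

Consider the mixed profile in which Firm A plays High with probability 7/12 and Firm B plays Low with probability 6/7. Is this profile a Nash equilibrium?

Check Firm B's indifference given Firm A's mix p = 7/12:
  payoff from Low = 9/2; payoff from High = 9/2 — equal.
Check Firm A's indifference given Firm B's mix q = 6/7:
  payoff from High = 7; payoff from Low = 7 — equal.
Both players are indifferent, so neither can profitably deviate.

Yes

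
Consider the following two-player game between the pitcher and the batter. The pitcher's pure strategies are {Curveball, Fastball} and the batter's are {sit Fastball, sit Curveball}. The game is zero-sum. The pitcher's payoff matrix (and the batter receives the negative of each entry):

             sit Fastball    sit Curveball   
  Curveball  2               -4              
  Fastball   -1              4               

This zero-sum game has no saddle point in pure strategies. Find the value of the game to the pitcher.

v = 4/11

The batter's mix must leave the pitcher indifferent between Curveball and Fastball.
  the pitcher's expected payoff from Curveball: q·2 + (1−q)·(-4) = 6q - 4
  the pitcher's expected payoff from Fastball: q·(-1) + (1−q)·4 = -5q + 4
  6q - 4 = -5q + 4  ⇒  11q = 8  ⇒  q = 8/11.
The value is the pitcher's expected payoff against this mix (using Curveball): (8/11)·2 + (3/11)·(-4) = 4/11.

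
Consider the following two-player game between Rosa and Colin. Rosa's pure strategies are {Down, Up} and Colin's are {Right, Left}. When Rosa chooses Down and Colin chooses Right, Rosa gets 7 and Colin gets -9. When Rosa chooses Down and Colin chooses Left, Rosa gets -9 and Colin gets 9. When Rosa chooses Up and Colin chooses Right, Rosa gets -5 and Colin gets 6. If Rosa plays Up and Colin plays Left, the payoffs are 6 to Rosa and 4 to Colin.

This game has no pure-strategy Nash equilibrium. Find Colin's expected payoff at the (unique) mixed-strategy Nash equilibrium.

In a mixed equilibrium Colin is indifferent between Right and Left; this condition fixes p.
  Colin's expected payoff from Right: p·(-9) + (1−p)·6 = -15p + 6
  Colin's expected payoff from Left: p·9 + (1−p)·4 = 5p + 4
  -15p + 6 = 5p + 4  ⇒  -20p = -2  ⇒  p = 1/10.
At equilibrium Colin is indifferent across columns, so Colin's payoff equals the payoff from Right: (1/10)·(-9) + (9/10)·6 = 9/2.

9/2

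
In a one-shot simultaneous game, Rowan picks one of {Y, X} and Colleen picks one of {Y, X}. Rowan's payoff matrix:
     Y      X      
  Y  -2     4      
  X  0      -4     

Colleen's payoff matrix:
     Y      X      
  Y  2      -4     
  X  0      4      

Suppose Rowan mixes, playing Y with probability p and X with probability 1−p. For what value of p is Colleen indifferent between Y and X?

Rowan's mix must leave Colleen indifferent between Y and X.
  Colleen's payoff to Y: p·2 + (1−p)·0 = 2p
  Colleen's payoff to X: p·(-4) + (1−p)·4 = -8p + 4
  2p = -8p + 4  ⇒  10p = 4  ⇒  p = 2/5.

p = 2/5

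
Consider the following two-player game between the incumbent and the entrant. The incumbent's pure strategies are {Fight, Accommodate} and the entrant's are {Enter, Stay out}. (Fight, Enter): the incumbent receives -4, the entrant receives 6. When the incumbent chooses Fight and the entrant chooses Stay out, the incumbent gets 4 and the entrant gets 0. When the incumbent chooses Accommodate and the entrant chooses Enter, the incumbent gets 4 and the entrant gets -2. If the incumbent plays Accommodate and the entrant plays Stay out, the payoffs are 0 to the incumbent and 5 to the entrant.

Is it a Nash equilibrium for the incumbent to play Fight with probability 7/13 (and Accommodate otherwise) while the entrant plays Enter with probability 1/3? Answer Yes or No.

Yes

Check the entrant's indifference given the incumbent's mix p = 7/13:
  payoff from Enter = 30/13; payoff from Stay out = 30/13 — equal.
Check the incumbent's indifference given the entrant's mix q = 1/3:
  payoff from Fight = 4/3; payoff from Accommodate = 4/3 — equal.
Both players are indifferent, so neither can profitably deviate.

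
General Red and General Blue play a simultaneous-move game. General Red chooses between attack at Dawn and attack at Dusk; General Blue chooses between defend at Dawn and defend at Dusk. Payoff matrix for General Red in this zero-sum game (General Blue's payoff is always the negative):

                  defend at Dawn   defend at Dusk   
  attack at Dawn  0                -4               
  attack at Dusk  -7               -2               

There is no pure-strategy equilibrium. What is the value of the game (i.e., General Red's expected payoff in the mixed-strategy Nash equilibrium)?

General Red's indifference between attack at Dawn and attack at Dusk determines General Blue's mixing probability q:
  General Red's payoff to attack at Dawn: q·0 + (1−q)·(-4) = 4q - 4
  General Red's payoff to attack at Dusk: q·(-7) + (1−q)·(-2) = -5q - 2
  4q - 4 = -5q - 2  ⇒  9q = 2  ⇒  q = 2/9.
The value is General Red's expected payoff against this mix (using attack at Dawn): (2/9)·0 + (7/9)·(-4) = -28/9.

v = -28/9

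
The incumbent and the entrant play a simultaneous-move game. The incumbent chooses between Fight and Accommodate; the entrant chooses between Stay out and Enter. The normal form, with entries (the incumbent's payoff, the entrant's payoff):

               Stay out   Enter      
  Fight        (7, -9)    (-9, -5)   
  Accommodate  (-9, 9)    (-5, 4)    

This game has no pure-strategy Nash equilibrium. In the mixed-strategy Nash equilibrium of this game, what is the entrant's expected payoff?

-1

For the entrant to be willing to mix, the entrant must be indifferent between Stay out and Enter, which pins down the incumbent's mix.
  the entrant's expected payoff from Stay out: p·(-9) + (1−p)·9 = -18p + 9
  the entrant's expected payoff from Enter: p·(-5) + (1−p)·4 = -9p + 4
  -18p + 9 = -9p + 4  ⇒  -9p = -5  ⇒  p = 5/9.
At equilibrium the entrant is indifferent across columns, so the entrant's payoff equals the payoff from Stay out: (5/9)·(-9) + (4/9)·9 = -1.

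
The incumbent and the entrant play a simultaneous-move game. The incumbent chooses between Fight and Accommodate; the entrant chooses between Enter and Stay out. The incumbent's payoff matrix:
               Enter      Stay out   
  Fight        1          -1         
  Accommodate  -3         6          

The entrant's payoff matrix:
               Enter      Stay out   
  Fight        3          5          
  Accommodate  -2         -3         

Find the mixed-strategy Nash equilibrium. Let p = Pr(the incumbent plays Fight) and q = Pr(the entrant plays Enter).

Set the entrant's expected payoff from Enter equal to that from Stay out:
  the entrant's payoff from Enter: p·3 + (1−p)·(-2) = 5p - 2
  the entrant's payoff from Stay out: p·5 + (1−p)·(-3) = 8p - 3
  5p - 2 = 8p - 3  ⇒  -3p = -1  ⇒  p = 1/3.
The entrant's mix must leave the incumbent indifferent between Fight and Accommodate.
  the incumbent's payoff from Fight: q·1 + (1−q)·(-1) = 2q - 1
  the incumbent's payoff from Accommodate: q·(-3) + (1−q)·6 = -9q + 6
  2q - 1 = -9q + 6  ⇒  11q = 7  ⇒  q = 7/11.

p = 1/3, q = 7/11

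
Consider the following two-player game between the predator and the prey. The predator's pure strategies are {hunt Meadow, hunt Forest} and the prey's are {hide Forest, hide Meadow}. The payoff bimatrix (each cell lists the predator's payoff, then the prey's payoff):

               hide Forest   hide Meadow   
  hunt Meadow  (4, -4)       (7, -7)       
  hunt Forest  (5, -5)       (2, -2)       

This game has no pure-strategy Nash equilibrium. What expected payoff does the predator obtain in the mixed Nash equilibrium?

For the predator to be willing to mix, the predator must be indifferent between hunt Meadow and hunt Forest, which pins down the prey's mix.
  the predator's expected payoff from hunt Meadow: q·4 + (1−q)·7 = -3q + 7
  the predator's expected payoff from hunt Forest: q·5 + (1−q)·2 = 3q + 2
  -3q + 7 = 3q + 2  ⇒  -6q = -5  ⇒  q = 5/6.
At equilibrium the predator is indifferent across rows, so the predator's payoff equals the payoff from hunt Meadow: (5/6)·4 + (1/6)·7 = 9/2.

9/2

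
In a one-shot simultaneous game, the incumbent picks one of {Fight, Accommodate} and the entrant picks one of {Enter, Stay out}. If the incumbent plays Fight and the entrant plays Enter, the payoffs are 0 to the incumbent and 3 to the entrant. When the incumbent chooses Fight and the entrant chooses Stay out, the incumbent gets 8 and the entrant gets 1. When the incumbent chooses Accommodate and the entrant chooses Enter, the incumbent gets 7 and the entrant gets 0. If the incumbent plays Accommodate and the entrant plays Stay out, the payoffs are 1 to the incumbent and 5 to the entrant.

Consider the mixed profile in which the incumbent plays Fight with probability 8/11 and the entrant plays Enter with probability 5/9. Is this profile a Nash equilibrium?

No

Given the incumbent's mix p = 8/11, the entrant's payoff from Enter is 24/11 but from Stay out is 23/11. The entrant strictly prefers Enter, so the entrant would not mix.
So the proposed profile is not a Nash equilibrium.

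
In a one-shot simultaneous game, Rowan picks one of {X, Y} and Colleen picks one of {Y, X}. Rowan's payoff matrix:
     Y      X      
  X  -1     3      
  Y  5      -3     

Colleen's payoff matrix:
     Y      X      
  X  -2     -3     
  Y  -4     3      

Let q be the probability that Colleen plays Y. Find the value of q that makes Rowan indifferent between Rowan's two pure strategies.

Set Rowan's expected payoff from X equal to that from Y:
  Rowan's expected payoff from X: q·(-1) + (1−q)·3 = -4q + 3
  Rowan's expected payoff from Y: q·5 + (1−q)·(-3) = 8q - 3
  -4q + 3 = 8q - 3  ⇒  -12q = -6  ⇒  q = 1/2.

q = 1/2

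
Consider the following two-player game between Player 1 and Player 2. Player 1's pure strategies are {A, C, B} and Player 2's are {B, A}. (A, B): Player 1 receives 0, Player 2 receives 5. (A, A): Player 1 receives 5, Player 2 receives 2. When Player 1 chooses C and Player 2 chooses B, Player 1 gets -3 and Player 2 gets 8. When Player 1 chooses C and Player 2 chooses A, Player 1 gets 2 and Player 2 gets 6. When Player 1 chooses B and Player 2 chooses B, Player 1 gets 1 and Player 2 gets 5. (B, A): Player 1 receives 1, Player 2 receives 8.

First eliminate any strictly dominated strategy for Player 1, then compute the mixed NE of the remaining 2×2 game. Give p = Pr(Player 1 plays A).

p = 1/2

Player 1's strategy C is strictly dominated by A: 0 > -3 and 5 > 2. Eliminate C.
Player 2's indifference between B and A determines Player 1's mixing probability p:
  Player 2's expected payoff from B: p·5 + (1−p)·5 = 5
  Player 2's expected payoff from A: p·2 + (1−p)·8 = -6p + 8
  5 = -6p + 8  ⇒  6p = 3  ⇒  p = 1/2.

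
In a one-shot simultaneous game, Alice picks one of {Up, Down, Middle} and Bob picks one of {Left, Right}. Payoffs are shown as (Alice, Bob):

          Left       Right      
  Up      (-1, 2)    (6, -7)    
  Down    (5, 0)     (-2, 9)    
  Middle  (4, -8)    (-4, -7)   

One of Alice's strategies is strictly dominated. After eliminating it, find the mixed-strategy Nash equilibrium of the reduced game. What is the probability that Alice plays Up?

Alice's strategy Middle is strictly dominated by Down: 5 > 4 and -2 > -4. Eliminate Middle.
Set Bob's expected payoff from Left equal to that from Right:
  Bob's expected payoff from Left: p·2 + (1−p)·0 = 2p
  Bob's expected payoff from Right: p·(-7) + (1−p)·9 = -16p + 9
  2p = -16p + 9  ⇒  18p = 9  ⇒  p = 1/2.

p = 1/2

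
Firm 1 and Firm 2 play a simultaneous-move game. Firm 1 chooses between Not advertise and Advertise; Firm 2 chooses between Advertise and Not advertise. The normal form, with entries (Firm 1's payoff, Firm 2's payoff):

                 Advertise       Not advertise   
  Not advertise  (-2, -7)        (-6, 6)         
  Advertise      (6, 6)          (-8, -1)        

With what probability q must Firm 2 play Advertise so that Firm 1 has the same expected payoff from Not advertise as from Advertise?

q = 1/5

For Firm 1 to be willing to mix, Firm 1 must be indifferent between Not advertise and Advertise, which pins down Firm 2's mix.
  Firm 1's payoff from Not advertise: q·(-2) + (1−q)·(-6) = 4q - 6
  Firm 1's payoff from Advertise: q·6 + (1−q)·(-8) = 14q - 8
  4q - 6 = 14q - 8  ⇒  -10q = -2  ⇒  q = 1/5.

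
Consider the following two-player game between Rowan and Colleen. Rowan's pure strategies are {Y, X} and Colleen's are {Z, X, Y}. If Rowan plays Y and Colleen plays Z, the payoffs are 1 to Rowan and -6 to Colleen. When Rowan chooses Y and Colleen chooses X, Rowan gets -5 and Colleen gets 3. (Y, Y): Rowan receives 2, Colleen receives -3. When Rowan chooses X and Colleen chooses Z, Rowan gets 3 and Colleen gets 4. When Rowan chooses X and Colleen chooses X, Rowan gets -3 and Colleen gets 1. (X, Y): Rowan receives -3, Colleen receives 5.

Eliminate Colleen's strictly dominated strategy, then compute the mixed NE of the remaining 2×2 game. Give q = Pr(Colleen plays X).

q = 5/7

Colleen's strategy Z is strictly dominated by Y: -3 > -6 and 5 > 4. Eliminate Z.
Colleen's mix must leave Rowan indifferent between Y and X.
  Rowan's payoff to Y: q·(-5) + (1−q)·2 = -7q + 2
  Rowan's payoff to X: q·(-3) + (1−q)·(-3) = -3
  -7q + 2 = -3  ⇒  -7q = -5  ⇒  q = 5/7.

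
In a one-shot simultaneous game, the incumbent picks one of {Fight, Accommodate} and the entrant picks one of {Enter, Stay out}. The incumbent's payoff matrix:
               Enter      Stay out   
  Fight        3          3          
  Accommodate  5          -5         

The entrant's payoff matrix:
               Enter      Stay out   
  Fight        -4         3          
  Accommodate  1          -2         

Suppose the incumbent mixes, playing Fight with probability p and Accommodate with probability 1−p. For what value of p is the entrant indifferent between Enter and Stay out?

The entrant's indifference between Enter and Stay out determines the incumbent's mixing probability p:
  the entrant's payoff from Enter: p·(-4) + (1−p)·1 = -5p + 1
  the entrant's payoff from Stay out: p·3 + (1−p)·(-2) = 5p - 2
  -5p + 1 = 5p - 2  ⇒  -10p = -3  ⇒  p = 3/10.

p = 3/10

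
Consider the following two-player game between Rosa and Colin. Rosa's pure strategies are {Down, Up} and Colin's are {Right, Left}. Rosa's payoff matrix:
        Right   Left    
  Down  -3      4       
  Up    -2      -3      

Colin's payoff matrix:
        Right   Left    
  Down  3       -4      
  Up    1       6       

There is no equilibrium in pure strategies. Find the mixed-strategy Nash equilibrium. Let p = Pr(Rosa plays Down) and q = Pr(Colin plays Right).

p = 5/12, q = 7/8

In a mixed equilibrium Colin is indifferent between Right and Left; this condition fixes p.
  Colin's payoff from Right: p·3 + (1−p)·1 = 2p + 1
  Colin's payoff from Left: p·(-4) + (1−p)·6 = -10p + 6
  2p + 1 = -10p + 6  ⇒  12p = 5  ⇒  p = 5/12.
Set Rosa's expected payoff from Down equal to that from Up:
  Rosa's payoff from Down: q·(-3) + (1−q)·4 = -7q + 4
  Rosa's payoff from Up: q·(-2) + (1−q)·(-3) = q - 3
  -7q + 4 = q - 3  ⇒  -8q = -7  ⇒  q = 7/8.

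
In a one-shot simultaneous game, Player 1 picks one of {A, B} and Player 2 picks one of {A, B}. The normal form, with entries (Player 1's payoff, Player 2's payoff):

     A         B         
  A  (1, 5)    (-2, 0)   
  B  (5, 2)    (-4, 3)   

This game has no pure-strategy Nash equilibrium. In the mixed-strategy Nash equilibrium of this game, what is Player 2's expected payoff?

5/2

In a mixed equilibrium Player 2 is indifferent between A and B; this condition fixes p.
  Player 2's payoff to A: p·5 + (1−p)·2 = 3p + 2
  Player 2's payoff to B: p·0 + (1−p)·3 = -3p + 3
  3p + 2 = -3p + 3  ⇒  6p = 1  ⇒  p = 1/6.
At equilibrium Player 2 is indifferent across columns, so Player 2's payoff equals the payoff from A: (1/6)·5 + (5/6)·2 = 5/2.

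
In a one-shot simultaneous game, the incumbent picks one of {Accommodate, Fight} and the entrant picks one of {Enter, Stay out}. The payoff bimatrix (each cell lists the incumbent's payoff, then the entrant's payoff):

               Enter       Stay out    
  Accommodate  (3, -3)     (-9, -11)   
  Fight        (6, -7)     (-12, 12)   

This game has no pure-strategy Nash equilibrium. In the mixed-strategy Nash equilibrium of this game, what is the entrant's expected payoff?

-113/27

The incumbent's mix must leave the entrant indifferent between Enter and Stay out.
  the entrant's expected payoff from Enter: p·(-3) + (1−p)·(-7) = 4p - 7
  the entrant's expected payoff from Stay out: p·(-11) + (1−p)·12 = -23p + 12
  4p - 7 = -23p + 12  ⇒  27p = 19  ⇒  p = 19/27.
At equilibrium the entrant is indifferent across columns, so the entrant's payoff equals the payoff from Enter: (19/27)·(-3) + (8/27)·(-7) = -113/27.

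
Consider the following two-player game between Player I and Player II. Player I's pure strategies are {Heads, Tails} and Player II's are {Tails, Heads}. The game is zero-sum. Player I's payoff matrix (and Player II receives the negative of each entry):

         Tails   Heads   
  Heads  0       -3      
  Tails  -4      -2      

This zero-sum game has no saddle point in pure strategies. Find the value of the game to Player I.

v = -12/5

Player I's indifference between Heads and Tails determines Player II's mixing probability q:
  Player I's payoff from Heads: q·0 + (1−q)·(-3) = 3q - 3
  Player I's payoff from Tails: q·(-4) + (1−q)·(-2) = -2q - 2
  3q - 3 = -2q - 2  ⇒  5q = 1  ⇒  q = 1/5.
The value is Player I's expected payoff against this mix (using Heads): (1/5)·0 + (4/5)·(-3) = -12/5.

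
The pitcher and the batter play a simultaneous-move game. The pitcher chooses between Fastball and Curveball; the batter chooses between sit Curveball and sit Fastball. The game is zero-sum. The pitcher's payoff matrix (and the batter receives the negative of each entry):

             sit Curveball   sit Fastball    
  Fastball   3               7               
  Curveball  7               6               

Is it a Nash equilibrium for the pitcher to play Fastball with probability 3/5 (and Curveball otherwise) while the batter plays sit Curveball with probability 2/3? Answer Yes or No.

Given the pitcher's mix p = 3/5, the batter's payoff from sit Curveball is -23/5 but from sit Fastball is -33/5. The batter strictly prefers sit Curveball, so the batter would not mix.
So the proposed profile is not a Nash equilibrium.

No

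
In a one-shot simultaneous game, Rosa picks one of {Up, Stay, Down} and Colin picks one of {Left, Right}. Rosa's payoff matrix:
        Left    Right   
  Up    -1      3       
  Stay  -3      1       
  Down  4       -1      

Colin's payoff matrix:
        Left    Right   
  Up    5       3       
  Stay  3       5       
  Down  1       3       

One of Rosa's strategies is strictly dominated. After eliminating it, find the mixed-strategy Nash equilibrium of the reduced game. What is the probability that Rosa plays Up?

Rosa's strategy Stay is strictly dominated by Up: -1 > -3 and 3 > 1. Eliminate Stay.
Colin's indifference between Left and Right determines Rosa's mixing probability p:
  Colin's expected payoff from Left: p·5 + (1−p)·1 = 4p + 1
  Colin's expected payoff from Right: p·3 + (1−p)·3 = 3
  4p + 1 = 3  ⇒  4p = 2  ⇒  p = 1/2.

p = 1/2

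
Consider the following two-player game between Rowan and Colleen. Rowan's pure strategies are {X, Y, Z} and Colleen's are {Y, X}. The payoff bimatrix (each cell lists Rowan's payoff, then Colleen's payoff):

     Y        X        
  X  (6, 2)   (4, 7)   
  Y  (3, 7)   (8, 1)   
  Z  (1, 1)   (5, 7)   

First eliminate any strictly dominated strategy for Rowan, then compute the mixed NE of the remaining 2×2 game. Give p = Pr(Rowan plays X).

p = 6/11

Rowan's strategy Z is strictly dominated by Y: 3 > 1 and 8 > 5. Eliminate Z.
Rowan's mix must leave Colleen indifferent between Y and X.
  Colleen's expected payoff from Y: p·2 + (1−p)·7 = -5p + 7
  Colleen's expected payoff from X: p·7 + (1−p)·1 = 6p + 1
  -5p + 7 = 6p + 1  ⇒  -11p = -6  ⇒  p = 6/11.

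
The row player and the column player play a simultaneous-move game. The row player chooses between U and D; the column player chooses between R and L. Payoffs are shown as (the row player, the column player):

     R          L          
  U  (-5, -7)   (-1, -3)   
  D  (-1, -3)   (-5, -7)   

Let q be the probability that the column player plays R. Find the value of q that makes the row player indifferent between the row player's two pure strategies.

q = 1/2

Set the row player's expected payoff from U equal to that from D:
  the row player's payoff from U: q·(-5) + (1−q)·(-1) = -4q - 1
  the row player's payoff from D: q·(-1) + (1−q)·(-5) = 4q - 5
  -4q - 1 = 4q - 5  ⇒  -8q = -4  ⇒  q = 1/2.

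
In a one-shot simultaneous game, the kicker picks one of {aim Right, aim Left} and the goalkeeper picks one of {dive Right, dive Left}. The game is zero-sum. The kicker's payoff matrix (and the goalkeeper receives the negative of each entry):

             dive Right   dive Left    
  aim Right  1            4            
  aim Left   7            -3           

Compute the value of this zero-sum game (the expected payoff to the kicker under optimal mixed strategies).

v = 31/13

In a mixed equilibrium the kicker is indifferent between aim Right and aim Left; this condition fixes q.
  the kicker's payoff to aim Right: q·1 + (1−q)·4 = -3q + 4
  the kicker's payoff to aim Left: q·7 + (1−q)·(-3) = 10q - 3
  -3q + 4 = 10q - 3  ⇒  -13q = -7  ⇒  q = 7/13.
The value is the kicker's expected payoff against this mix (using aim Right): (7/13)·1 + (6/13)·4 = 31/13.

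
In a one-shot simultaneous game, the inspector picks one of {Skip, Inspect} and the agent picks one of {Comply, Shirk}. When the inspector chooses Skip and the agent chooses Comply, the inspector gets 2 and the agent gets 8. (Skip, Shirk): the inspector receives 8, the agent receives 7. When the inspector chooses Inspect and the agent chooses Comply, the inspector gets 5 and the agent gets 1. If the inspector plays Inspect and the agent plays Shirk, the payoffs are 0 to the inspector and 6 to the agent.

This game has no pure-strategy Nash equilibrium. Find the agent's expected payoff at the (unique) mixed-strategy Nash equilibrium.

41/6

Set the agent's expected payoff from Comply equal to that from Shirk:
  the agent's expected payoff from Comply: p·8 + (1−p)·1 = 7p + 1
  the agent's expected payoff from Shirk: p·7 + (1−p)·6 = p + 6
  7p + 1 = p + 6  ⇒  6p = 5  ⇒  p = 5/6.
At equilibrium the agent is indifferent across columns, so the agent's payoff equals the payoff from Comply: (5/6)·8 + (1/6)·1 = 41/6.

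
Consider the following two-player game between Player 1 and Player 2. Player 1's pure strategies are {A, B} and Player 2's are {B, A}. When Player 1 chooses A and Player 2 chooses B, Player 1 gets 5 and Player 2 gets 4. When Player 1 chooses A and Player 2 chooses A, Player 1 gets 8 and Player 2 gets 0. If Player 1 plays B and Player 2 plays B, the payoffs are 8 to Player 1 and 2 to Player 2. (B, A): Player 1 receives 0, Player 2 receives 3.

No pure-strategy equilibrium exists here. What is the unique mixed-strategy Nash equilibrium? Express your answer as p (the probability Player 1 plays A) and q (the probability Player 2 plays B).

p = 1/5, q = 8/11

Player 2's indifference between B and A determines Player 1's mixing probability p:
  Player 2's payoff from B: p·4 + (1−p)·2 = 2p + 2
  Player 2's payoff from A: p·0 + (1−p)·3 = -3p + 3
  2p + 2 = -3p + 3  ⇒  5p = 1  ⇒  p = 1/5.
Set Player 1's expected payoff from A equal to that from B:
  Player 1's expected payoff from A: q·5 + (1−q)·8 = -3q + 8
  Player 1's expected payoff from B: q·8 + (1−q)·0 = 8q
  -3q + 8 = 8q  ⇒  -11q = -8  ⇒  q = 8/11.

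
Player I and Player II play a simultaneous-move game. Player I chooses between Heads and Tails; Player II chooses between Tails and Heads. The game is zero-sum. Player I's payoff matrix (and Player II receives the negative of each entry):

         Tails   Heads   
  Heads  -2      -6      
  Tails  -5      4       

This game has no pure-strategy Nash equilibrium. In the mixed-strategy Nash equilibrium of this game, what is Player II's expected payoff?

Player I's mix must leave Player II indifferent between Tails and Heads.
  Player II's expected payoff from Tails: p·2 + (1−p)·5 = -3p + 5
  Player II's expected payoff from Heads: p·6 + (1−p)·(-4) = 10p - 4
  -3p + 5 = 10p - 4  ⇒  -13p = -9  ⇒  p = 9/13.
At equilibrium Player II is indifferent across columns, so Player II's payoff equals the payoff from Tails: (9/13)·2 + (4/13)·5 = 38/13.

38/13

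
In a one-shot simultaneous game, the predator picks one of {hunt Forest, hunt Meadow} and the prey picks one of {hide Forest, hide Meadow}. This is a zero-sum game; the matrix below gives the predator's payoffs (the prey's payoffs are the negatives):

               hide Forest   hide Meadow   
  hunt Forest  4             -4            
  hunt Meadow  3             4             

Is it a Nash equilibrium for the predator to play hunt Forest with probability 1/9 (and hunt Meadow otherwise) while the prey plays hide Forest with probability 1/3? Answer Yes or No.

Given the prey's mix q = 1/3, the predator's payoff from hunt Forest is -4/3 but from hunt Meadow is 11/3. The predator strictly prefers hunt Meadow, so the predator would not mix.
So the proposed profile is not a Nash equilibrium.

No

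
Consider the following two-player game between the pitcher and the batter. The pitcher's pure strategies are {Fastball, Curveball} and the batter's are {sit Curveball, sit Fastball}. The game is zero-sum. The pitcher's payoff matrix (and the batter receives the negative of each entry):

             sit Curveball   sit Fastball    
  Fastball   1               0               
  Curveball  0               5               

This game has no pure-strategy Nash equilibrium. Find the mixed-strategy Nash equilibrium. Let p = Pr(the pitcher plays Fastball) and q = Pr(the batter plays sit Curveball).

p = 5/6, q = 5/6

Set the batter's expected payoff from sit Curveball equal to that from sit Fastball:
  the batter's expected payoff from sit Curveball: p·(-1) + (1−p)·0 = -p
  the batter's expected payoff from sit Fastball: p·0 + (1−p)·(-5) = 5p - 5
  -p = 5p - 5  ⇒  -6p = -5  ⇒  p = 5/6.
In a mixed equilibrium the pitcher is indifferent between Fastball and Curveball; this condition fixes q.
  the pitcher's payoff to Fastball: q·1 + (1−q)·0 = q
  the pitcher's payoff to Curveball: q·0 + (1−q)·5 = -5q + 5
  q = -5q + 5  ⇒  6q = 5  ⇒  q = 5/6.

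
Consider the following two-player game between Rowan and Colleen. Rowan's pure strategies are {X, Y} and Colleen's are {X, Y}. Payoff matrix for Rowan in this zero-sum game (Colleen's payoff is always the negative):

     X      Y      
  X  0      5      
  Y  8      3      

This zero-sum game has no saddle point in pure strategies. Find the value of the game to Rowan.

v = 4

Colleen's mix must leave Rowan indifferent between X and Y.
  Rowan's expected payoff from X: q·0 + (1−q)·5 = -5q + 5
  Rowan's expected payoff from Y: q·8 + (1−q)·3 = 5q + 3
  -5q + 5 = 5q + 3  ⇒  -10q = -2  ⇒  q = 1/5.
The value is Rowan's expected payoff against this mix (using X): (1/5)·0 + (4/5)·5 = 4.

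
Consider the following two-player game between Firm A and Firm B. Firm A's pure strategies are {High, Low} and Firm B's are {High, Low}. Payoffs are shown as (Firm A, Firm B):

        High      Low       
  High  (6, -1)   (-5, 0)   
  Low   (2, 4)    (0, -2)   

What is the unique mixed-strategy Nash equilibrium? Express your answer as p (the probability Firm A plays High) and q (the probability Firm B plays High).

In a mixed equilibrium Firm B is indifferent between High and Low; this condition fixes p.
  Firm B's expected payoff from High: p·(-1) + (1−p)·4 = -5p + 4
  Firm B's expected payoff from Low: p·0 + (1−p)·(-2) = 2p - 2
  -5p + 4 = 2p - 2  ⇒  -7p = -6  ⇒  p = 6/7.
Firm A's indifference between High and Low determines Firm B's mixing probability q:
  Firm A's expected payoff from High: q·6 + (1−q)·(-5) = 11q - 5
  Firm A's expected payoff from Low: q·2 + (1−q)·0 = 2q
  11q - 5 = 2q  ⇒  9q = 5  ⇒  q = 5/9.

p = 6/7, q = 5/9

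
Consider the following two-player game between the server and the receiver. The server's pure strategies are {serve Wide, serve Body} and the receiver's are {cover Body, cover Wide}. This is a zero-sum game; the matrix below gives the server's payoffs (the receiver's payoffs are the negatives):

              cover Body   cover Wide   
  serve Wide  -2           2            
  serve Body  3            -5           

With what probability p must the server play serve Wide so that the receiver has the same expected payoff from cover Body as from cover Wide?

p = 2/3

For the receiver to be willing to mix, the receiver must be indifferent between cover Body and cover Wide, which pins down the server's mix.
  the receiver's payoff to cover Body: p·2 + (1−p)·(-3) = 5p - 3
  the receiver's payoff to cover Wide: p·(-2) + (1−p)·5 = -7p + 5
  5p - 3 = -7p + 5  ⇒  12p = 8  ⇒  p = 2/3.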